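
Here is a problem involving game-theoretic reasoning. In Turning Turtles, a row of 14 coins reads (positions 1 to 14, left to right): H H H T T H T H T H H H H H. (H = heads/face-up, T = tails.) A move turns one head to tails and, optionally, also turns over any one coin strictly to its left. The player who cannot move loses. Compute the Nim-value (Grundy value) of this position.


Coins: H H H T T H T H T H H H H H
Key fact: a single head at position k behaves exactly like a Nim heap of size k (turning it to T and optionally flipping a coin at j < k corresponds to moving the heap from k to j, or to 0), and heads combine as a disjunctive sum (two heads at the same place would cancel, matching j XOR j = 0). So the Nim-value is the XOR of the 1-indexed positions of the heads.
Face-up positions (1-indexed): [1, 2, 3, 6, 8, 10, 11, 12, 13, 14]
XOR 0 with 1: 0 XOR 1 = 1
XOR 1 with 2: 1 XOR 2 = 3
XOR 3 with 3: 3 XOR 3 = 0
XOR 0 with 6: 0 XOR 6 = 6
XOR 6 with 8: 6 XOR 8 = 14
XOR 14 with 10: 14 XOR 10 = 4
XOR 4 with 11: 4 XOR 11 = 15
XOR 15 with 12: 15 XOR 12 = 3
XOR 3 with 13: 3 XOR 13 = 14
XOR 14 with 14: 14 XOR 14 = 0
Nim-value = 0

0


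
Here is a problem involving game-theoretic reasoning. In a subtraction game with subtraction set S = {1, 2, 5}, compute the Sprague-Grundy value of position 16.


The subtraction set is S = {1, 2, 5}.
G(k) = mex{ G(k - s) : s in S, s <= k }. We compute iteratively: G(0) = 0.
G(1) = mex({0}) = 1
G(2) = mex({0, 1}) = 2
G(3) = mex({1, 2}) = 0
G(4) = mex({0, 2}) = 1
G(5) = mex({0, 1}) = 2
G(6) = mex({1, 2}) = 0
G(7) = mex({0, 2}) = 1
Observe that G(3)..G(7) = 0, 1, 2, 0, 1 repeats G(0)..G(4) = 0, 1, 2, 0, 1.
For k >= max(S) = 5, G(k) is determined by the previous 5 values G(k-5)..G(k-1); a window of 5 consecutive values has recurred shifted by 3, so by induction G(k + 3) = G(k) for all k >= 0: the sequence is periodic from the start with period 3.
One period: G(0..2) = 0, 1, 2.
16 mod 3 = 1, so G(16) = G(1) = 1.

1


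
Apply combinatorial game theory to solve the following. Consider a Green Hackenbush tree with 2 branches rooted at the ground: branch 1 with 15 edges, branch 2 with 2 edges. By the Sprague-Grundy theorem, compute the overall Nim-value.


The tree has 2 branches from the ground vertex.
In Green Hackenbush, the Nim-value of a simple path of length k is k.
Branch 1: length 15, Nim-value = 15
Branch 2: length 2, Nim-value = 2
Total Nim-value = XOR of all branch values:
0 XOR 15 = 15
15 XOR 2 = 13
Nim-value of the tree = 13

13


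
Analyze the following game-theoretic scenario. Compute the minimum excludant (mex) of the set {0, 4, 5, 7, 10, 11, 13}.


Set = {0, 4, 5, 7, 10, 11, 13}
0 is in the set.
1 is NOT in the set. This is the mex.
mex = 1

1


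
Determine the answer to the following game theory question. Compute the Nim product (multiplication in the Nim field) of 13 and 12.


Nim multiplication is bilinear over XOR: (u XOR v) * w = (u*w) XOR (v*w).
So we split each operand into its bit components and XOR the pairwise Nim products.
13 = 1 + 4 + 8 (as XOR of powers of 2).
12 = 4 + 8 (as XOR of powers of 2).
Using the standard Nim-product table on single bits:
  2*2 = 3,   2*4 = 8,   2*8 = 12,
  4*4 = 6,   4*8 = 11,  8*8 = 13,
and  1*x = x (identity), k*l = l*k (commutative).
Pairwise Nim products:
  1 * 4 = 4
  1 * 8 = 8
  4 * 4 = 6
  4 * 8 = 11
  8 * 4 = 11
  8 * 8 = 13
XOR them: 4 XOR 8 XOR 6 XOR 11 XOR 11 XOR 13 = 7.
Result: 13 * 12 = 7 (in Nim).

7


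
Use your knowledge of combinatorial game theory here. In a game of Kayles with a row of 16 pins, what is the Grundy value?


Kayles: a move removes 1 or 2 adjacent pins from a contiguous row.
Removing pins from a row of k leaves two independent rows (a, b) with a + b = k - 1 (one pin) or a + b = k - 2 (two pins); an end removal gives a = 0.
By Sprague-Grundy, G(k) = mex{ G(a) XOR G(b) } over all these splits. G(0) = 0.
G(1): splits (0,0):0^0=0 -> mex({0}) = 1
G(2): splits (0,1):0^1=1 (0,0):0^0=0 -> mex({0, 1}) = 2
G(3): splits (0,2):0^2=2 (1,1):1^1=0 (0,1):0^1=1 -> mex({0, 1, 2}) = 3
G(4): splits (0,3):0^3=3 (1,2):1^2=3 (0,2):0^2=2 (1,1):1^1=0 -> mex({0, 2, 3}) = 1
G(5): splits (0,4):0^1=1 (1,3):1^3=2 (2,2):2^2=0 (0,3):0^3=3 (1,2):1^2=3 -> mex({0, 1, 2, 3}) = 4
G(6) = mex({0, 1, 2, 4}) = 3
G(7) = mex({0, 1, 3, 4, 5}) = 2
G(8) = mex({0, 2, 3, 5, 6}) = 1
G(9) = mex({0, 1, 2, 3, 6, 7}) = 4
G(10) = mex({0, 1, 3, 4, 5, 7}) = 2
G(11) = mex({0, 1, 2, 3, 4, 5}) = 6
G(12) = mex({0, 1, 2, 3, 5, 6, 7}) = 4
G(13) = mex({0, 2, 3, 4, 6, 7}) = 1
G(14) = mex({0, 1, 4, 5, 6, 7}) = 2
G(15) = mex({0, 1, 2, 3, 4, 5, 6}) = 7
G(16) = mex({0, 2, 3, 5, 6, 7}) = 1
Therefore G(16) = 1.

1


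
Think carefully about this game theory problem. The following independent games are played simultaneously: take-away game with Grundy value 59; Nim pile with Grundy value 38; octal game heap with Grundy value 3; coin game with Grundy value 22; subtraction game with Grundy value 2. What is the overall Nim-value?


By the Sprague-Grundy theorem, the Grundy value of a sum of games is the XOR of individual Grundy values.
take-away game: Grundy value = 59. Running XOR: 0 XOR 59 = 59
Nim pile: Grundy value = 38. Running XOR: 59 XOR 38 = 29
octal game heap: Grundy value = 3. Running XOR: 29 XOR 3 = 30
coin game: Grundy value = 22. Running XOR: 30 XOR 22 = 8
subtraction game: Grundy value = 2. Running XOR: 8 XOR 2 = 10
The combined Grundy value is 10.

10


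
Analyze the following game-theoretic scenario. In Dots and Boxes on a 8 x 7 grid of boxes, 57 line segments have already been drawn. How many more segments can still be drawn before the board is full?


Grid: 8 x 7 boxes, i.e. 9 rows and 8 columns of dots.
Horizontal edges: (rows + 1) * cols = 9 * 7 = 63
Vertical edges: rows * (cols + 1) = 8 * 8 = 64
Total edges: 63 + 64 = 127
Edges drawn: 57
Remaining: 127 - 57 = 70

70


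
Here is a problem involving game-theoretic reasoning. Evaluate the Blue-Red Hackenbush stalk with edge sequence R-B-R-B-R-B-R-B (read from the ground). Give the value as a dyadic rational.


Edges (from ground): R-B-R-B-R-B-R-B
By Berlekamp's sign-expansion rule, a Blue-Red Hackenbush stalk has the value of the surreal number whose sign sequence is the edge sequence with B -> + and R -> -.
Sign sequence: -+-+-+-+
Trace the sign expansion in the surreal number tree, starting from 0:
Edge 1: R (sign -) -> bounds (-inf, 0), value = -1
Edge 2: B (sign +) -> bounds (-1, 0), value = -1/2
Edge 3: R (sign -) -> bounds (-1, -1/2), value = -3/4
Edge 4: B (sign +) -> bounds (-3/4, -1/2), value = -5/8
Edge 5: R (sign -) -> bounds (-3/4, -5/8), value = -11/16
Edge 6: B (sign +) -> bounds (-11/16, -5/8), value = -21/32
Edge 7: R (sign -) -> bounds (-11/16, -21/32), value = -43/64
Edge 8: B (sign +) -> bounds (-43/64, -21/32), value = -85/128
Game value = -85/128

-85/128


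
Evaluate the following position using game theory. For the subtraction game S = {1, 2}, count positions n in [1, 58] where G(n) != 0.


Subtraction set S = {1, 2}, so G(n) = n mod 3.
G(n) = 0 when n is a multiple of 3.
Multiples of 3 in [1, 58]: 19
N-positions (nonzero Grundy) = 58 - 19 = 39

39


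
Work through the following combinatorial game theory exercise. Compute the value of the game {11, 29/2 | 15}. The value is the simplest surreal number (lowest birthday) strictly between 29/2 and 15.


Left options: {11, 29/2}, max = 29/2
Right options: {15}, min = 15
All options are numbers and max(Left) < min(Right), so by the simplicity theorem the value is the simplest (earliest-born) number strictly between 29/2 and 15.
No integer lies strictly between 29/2 and 15, so the value is the dyadic rational m/2^k in the interval with the smallest k (then m odd); search k = 1, 2, ...:
Denominator 2: no odd multiple of 1/2 lies strictly between 29/2 and 15.
Denominator 4: 59/4 lies strictly between 29/2 and 15 -- found.
The simplest number in the interval is 59/4.
Game value = 59/4

59/4


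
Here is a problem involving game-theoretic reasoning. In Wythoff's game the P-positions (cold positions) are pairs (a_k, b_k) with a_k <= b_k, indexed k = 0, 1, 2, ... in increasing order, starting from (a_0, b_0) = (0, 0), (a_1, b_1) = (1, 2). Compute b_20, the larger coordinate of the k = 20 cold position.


By Wythoff's theorem, a_k = floor(k * phi) and b_k = floor(k * phi^2) = a_k + k, where phi = (1 + sqrt(5))/2 is the golden ratio.
phi = (1 + sqrt(5))/2 = 1.618034
phi^2 = phi + 1 = 2.618034
k = 20
k * phi^2 = 20 * 2.618034 = 52.360680
b_20 = floor(k * phi^2) = 52 (check: a_20 + k = 32 + 20 = 52)

52


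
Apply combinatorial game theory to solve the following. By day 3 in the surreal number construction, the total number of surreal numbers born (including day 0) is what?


Day 0: {|} = 0 is born. Count = 1.
Day n: the number of surreal numbers born by day n is 2^(n+1) - 1.
By day 0: 2^1 - 1 = 1
By day 1: 2^2 - 1 = 3
By day 2: 2^3 - 1 = 7
By day 3: 2^4 - 1 = 15
By day 3: 15 surreal numbers.

15


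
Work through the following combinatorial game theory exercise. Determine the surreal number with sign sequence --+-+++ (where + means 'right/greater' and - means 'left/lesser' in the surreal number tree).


Sign expansion: --+-+++
Rule: track bounds (lo, hi), initially (-inf, +inf). On '+', the current value becomes lo and we move to the simplest number in (value, hi): value + 1 if hi = +inf, otherwise the midpoint (value + hi)/2. On '-', the current value becomes hi and we move to value - 1 if lo = -inf, otherwise the midpoint (lo + value)/2.
Start at 0.
Step 1: sign = -, move left. Bounds: (-inf, 0). Value = -1
Step 2: sign = -, move left. Bounds: (-inf, -1). Value = -2
Step 3: sign = +, move right. Bounds: (-2, -1). Value = -3/2
Step 4: sign = -, move left. Bounds: (-2, -3/2). Value = -7/4
Step 5: sign = +, move right. Bounds: (-7/4, -3/2). Value = -13/8
Step 6: sign = +, move right. Bounds: (-13/8, -3/2). Value = -25/16
Step 7: sign = +, move right. Bounds: (-25/16, -3/2). Value = -49/32
The surreal number with sign expansion --+-+++ is -49/32.

-49/32


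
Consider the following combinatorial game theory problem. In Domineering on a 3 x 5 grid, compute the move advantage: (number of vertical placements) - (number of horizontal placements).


Board is 3 x 5 (rows x cols).
Left (vertical) placements: (rows-1) * cols = 2 * 5 = 10
Right (horizontal) placements: rows * (cols-1) = 3 * 4 = 12
Advantage = Left - Right = 10 - 12 = -2

-2


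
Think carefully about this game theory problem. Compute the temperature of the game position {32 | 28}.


The game is {32 | 28}, a switch {a | b} with numbers a > b.
Cooling {a | b} by t gives {a - t | b + t}, which stops being hot when a - t = b + t, i.e. at t = (a - b)/2. So the temperature of a switch is (a - b)/2.
Temperature = (Left option - Right option) / 2
= (32 - (28)) / 2
= 4 / 2
= 2

2


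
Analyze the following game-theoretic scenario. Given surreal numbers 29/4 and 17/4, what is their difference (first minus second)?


x = 29/4, y = 17/4
Converting to common denominator: 4
x = 29/4, y = 17/4
x - y = 29/4 - 17/4 = 3

3


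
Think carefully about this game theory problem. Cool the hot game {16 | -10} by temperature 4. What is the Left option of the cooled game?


Original game: {16 | -10} (a switch {a | b} with a > b).
Cooling by t (for t below the temperature (a - b)/2 = 13) taxes each move by t: {a | b} cooled by t is {a - t | b + t}.
Cooling amount: t = 4
Cooled Left option: 16 - 4 = 12
Cooled Right option: -10 + 4 = -6
Cooled game: {12 | -6}
Left option = 12

12


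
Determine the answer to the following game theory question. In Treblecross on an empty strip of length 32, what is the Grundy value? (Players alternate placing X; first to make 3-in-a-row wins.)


Treblecross: place X on empty cells; 3-in-a-row wins.
Playing within two cells of an existing X lets the opponent win at once, so sensible play treats the cells i-2..i+2 around each X as dead. The player left with no safe cell loses, so this is a normal-play take-away game on strips of safe cells.
Placing X at cell i (0-indexed) of a strip of k safe cells leaves independent strips of sizes max(0, i-2) and max(0, k-i-3). Hence G(k) = mex{ G(max(0,i-2)) XOR G(max(0,k-i-3)) : 0 <= i < k }, with G(0) = 0.
G(1): splits (0,0):0^0=0 -> mex({0}) = 1
G(2): splits (0,0):0^0=0 -> mex({0}) = 1
G(3): splits (0,0):0^0=0 -> mex({0}) = 1
G(4): splits (0,1):0^1=1 (0,0):0^0=0 -> mex({0, 1}) = 2
G(5): splits (0,2):0^1=1 (0,1):0^1=1 (0,0):0^0=0 -> mex({0, 1}) = 2
G(6) = mex({1}) = 0
G(7) = mex({0, 1, 2}) = 3
G(8) = mex({0, 1, 2}) = 3
G(9) = mex({0, 2}) = 1
G(10) = mex({0, 2, 3}) = 1
G(11) = mex({0, 3}) = 1
G(12) = mex({1, 3}) = 0
G(13) = mex({0, 1, 2, 3}) = 4
G(14) = mex({0, 1, 2}) = 3
G(15) = mex({0, 1, 2}) = 3
G(16) = mex({0, 1, 2, 4}) = 3
G(17) = mex({0, 1, 3, 4}) = 2
G(18) = mex({0, 1, 3, 4}) = 2
G(19) = mex({0, 1, 3, 5}) = 2
G(20) = mex({0, 1, 2, 3, 5}) = 4
G(21) = mex({0, 1, 2, 3, 5}) = 4
G(22) = mex({1, 2, 6}) = 0
G(23) = mex({0, 1, 2, 3, 4, 6}) = 5
G(24) = mex({0, 1, 2, 3, 4}) = 5
G(25) = mex({0, 1, 3, 4, 7}) = 2
G(26) = mex({0, 1, 3, 4, 5, 7}) = 2
G(27) = mex({0, 1, 3, 5}) = 2
G(28) = mex({0, 1, 2, 5}) = 3
G(29) = mex({0, 1, 2, 4, 5, 6}) = 3
G(30) = mex({1, 2, 4, 6}) = 0
G(31) = mex({0, 1, 2, 3, 4, 6}) = 5
G(32) = mex({1, 2, 3, 4, 7}) = 0
Therefore G(32) = 0.

0


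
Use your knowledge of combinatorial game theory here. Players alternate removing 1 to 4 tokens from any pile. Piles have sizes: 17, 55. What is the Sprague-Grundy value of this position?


Subtraction set: {1, 2, 3, 4}
For this subtraction set, G(n) = n mod 5 (period = max + 1 = 5).
Pile 1 (size 17): G(17) = 17 mod 5 = 2
Pile 2 (size 55): G(55) = 55 mod 5 = 0
Total Grundy value = XOR of all: 2 XOR 0 = 2

2


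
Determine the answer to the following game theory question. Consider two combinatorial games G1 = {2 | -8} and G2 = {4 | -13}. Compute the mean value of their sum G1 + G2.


G1 = {2 | -8}, G2 = {4 | -13}
Each is a switch {a | b} with numbers a > b; its mean value is (a + b)/2, and mean value is additive over game sums: m(G1 + G2) = m(G1) + m(G2).
Mean of G1 = (2 + (-8))/2 = -6/2 = -3
Mean of G2 = (4 + (-13))/2 = -9/2 = -9/2
Mean of G1 + G2 = -3 + -9/2 = -15/2

-15/2


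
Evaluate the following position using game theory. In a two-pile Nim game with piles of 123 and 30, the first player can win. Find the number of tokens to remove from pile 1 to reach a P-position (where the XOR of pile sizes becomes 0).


Piles: 123 and 30
Current XOR: 123 XOR 30 = 101 (non-zero, so this is an N-position).
To make the XOR zero, we need to find a move that balances the piles.
For pile 1 (size 123): target = 123 XOR 101 = 30
We reduce pile 1 from 123 to 30.
Tokens removed: 123 - 30 = 93
Verification: 30 XOR 30 = 0

93


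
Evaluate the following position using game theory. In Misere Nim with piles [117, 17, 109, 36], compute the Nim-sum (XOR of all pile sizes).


We need the XOR (exclusive or) of all pile sizes.
After XOR-ing pile 1 (size 117): 0 XOR 117 = 117
After XOR-ing pile 2 (size 17): 117 XOR 17 = 100
After XOR-ing pile 3 (size 109): 100 XOR 109 = 9
After XOR-ing pile 4 (size 36): 9 XOR 36 = 45
The Nim-value of this position is 45.

45


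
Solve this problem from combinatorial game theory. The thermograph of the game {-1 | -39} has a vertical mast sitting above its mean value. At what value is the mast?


Game = {-1 | -39}, a switch {a | b} with numbers a > b.
Its thermograph has left wall a - t and right wall b + t, which meet at t = (a - b)/2, where both equal (a + b)/2. So the mast (mean value) is at (a + b)/2.
Mean = (-1 + (-39))/2 = -40/2 = -20

-20


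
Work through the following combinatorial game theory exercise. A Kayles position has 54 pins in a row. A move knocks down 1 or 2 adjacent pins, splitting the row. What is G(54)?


Kayles: a move removes 1 or 2 adjacent pins from a contiguous row.
Removing pins from a row of k leaves two independent rows (a, b) with a + b = k - 1 (one pin) or a + b = k - 2 (two pins); an end removal gives a = 0.
By Sprague-Grundy, G(k) = mex{ G(a) XOR G(b) } over all these splits. G(0) = 0.
G(1): splits (0,0):0^0=0 -> mex({0}) = 1
G(2): splits (0,1):0^1=1 (0,0):0^0=0 -> mex({0, 1}) = 2
G(3): splits (0,2):0^2=2 (1,1):1^1=0 (0,1):0^1=1 -> mex({0, 1, 2}) = 3
G(4): splits (0,3):0^3=3 (1,2):1^2=3 (0,2):0^2=2 (1,1):1^1=0 -> mex({0, 2, 3}) = 1
G(5): splits (0,4):0^1=1 (1,3):1^3=2 (2,2):2^2=0 (0,3):0^3=3 (1,2):1^2=3 -> mex({0, 1, 2, 3}) = 4
G(6) = mex({0, 1, 2, 4}) = 3
G(7) = mex({0, 1, 3, 4, 5}) = 2
G(8) = mex({0, 2, 3, 5, 6}) = 1
G(9) = mex({0, 1, 2, 3, 6, 7}) = 4
G(10) = mex({0, 1, 3, 4, 5, 7}) = 2
G(11) = mex({0, 1, 2, 3, 4, 5}) = 6
G(12) = mex({0, 1, 2, 3, 5, 6, 7}) = 4
G(13) = mex({0, 2, 3, 4, 6, 7}) = 1
G(14) = mex({0, 1, 4, 5, 6, 7}) = 2
G(15) = mex({0, 1, 2, 3, 4, 5, 6}) = 7
G(16) = mex({0, 2, 3, 5, 6, 7}) = 1
G(17) = mex({0, 1, 2, 3, 5, 6, 7}) = 4
G(18) = mex({0, 1, 2, 4, 5, 6}) = 3
G(19) = mex({0, 1, 3, 4, 5, 7}) = 2
G(20) = mex({0, 2, 3, 4, 5, 6, 7}) = 1
G(21) = mex({0, 1, 2, 3, 5, 6, 7}) = 4
G(22) = mex({0, 1, 2, 3, 4, 5, 7}) = 6
G(23) = mex({0, 1, 2, 3, 4, 5, 6}) = 7
G(24) = mex({0, 1, 2, 3, 5, 6, 7}) = 4
G(25) = mex({0, 2, 3, 4, 6, 7}) = 1
G(26) = mex({0, 1, 3, 4, 5, 6, 7}) = 2
G(27) = mex({0, 1, 2, 3, 4, 5, 6, 7}) = 8
G(28) = mex({0, 1, 2, 3, 4, 6, 7, 8}) = 5
G(29) = mex({0, 1, 2, 3, 5, 6, 7, 8, 9}) = 4
G(30) = mex({0, 1, 2, 3, 4, 5, 6, 9, 10}) = 7
G(31) = mex({0, 1, 3, 4, 5, 7, 10, 11}) = 2
G(32) = mex({0, 2, 3, 4, 5, 6, 7, 9, 11}) = 1
G(33) = mex({0, 1, 2, 3, 4, 5, 6, 7, 9, 12}) = 8
G(34) = mex({0, 1, 2, 3, 4, 5, 7, 8, 11, 12}) = 6
G(35) = mex({0, 1, 2, 3, 4, 5, 6, 8, 9, 10, 11}) = 7
G(36) = mex({0, 1, 2, 3, 5, 6, 7, 9, 10}) = 4
G(37) = mex({0, 2, 3, 4, 6, 7, 9, 10, 11, 12}) = 1
G(38) = mex({0, 1, 3, 4, 5, 6, 7, 9, 10, 11, 12}) = 2
G(39) = mex({0, 1, 2, 4, 5, 6, 7, 9, 10, 12, 14}) = 3
G(40) = mex({0, 2, 3, 4, 6, 7, 11, 12, 14}) = 1
G(41) = mex({0, 1, 2, 3, 5, 6, 7, 9, 10, 11, 12}) = 4
G(42) = mex({0, 1, 2, 3, 4, 5, 6, 9, 10}) = 7
G(43) = mex({0, 1, 3, 4, 5, 7, 9, 10, 12, 15}) = 2
G(44) = mex({0, 2, 3, 4, 5, 6, 7, 9, 10, 12, 15}) = 1
G(45) = mex({0, 1, 2, 3, 4, 5, 6, 7, 9, 10, 12, 14}) = 8
G(46) = mex({0, 1, 3, 4, 5, 7, 8, 11, 12, 14}) = 2
G(47) = mex({0, 1, 2, 3, 4, 5, 6, 8, 9, 10, 11, 12}) = 7
G(48) = mex({0, 1, 2, 3, 5, 6, 7, 9, 10}) = 4
G(49) = mex({0, 2, 3, 4, 6, 7, 9, 10, 11, 12, 15}) = 1
G(50) = mex({0, 1, 4, 5, 6, 7, 9, 11, 12, 14, 15}) = 2
G(51) = mex({0, 1, 2, 3, 4, 5, 6, 7, 9, 12, 14, 15}) = 8
G(52) = mex({0, 2, 3, 4, 5, 6, 7, 8, 11, 12, 15}) = 1
G(53) = mex({0, 1, 2, 3, 5, 6, 7, 8, 9, 10, 11, 12}) = 4
G(54) = mex({0, 1, 2, 3, 4, 5, 6, 9, 10}) = 7
Therefore G(54) = 7.

7


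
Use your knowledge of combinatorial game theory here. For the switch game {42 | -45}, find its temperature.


The game is {42 | -45}, a switch {a | b} with numbers a > b.
Cooling {a | b} by t gives {a - t | b + t}, which stops being hot when a - t = b + t, i.e. at t = (a - b)/2. So the temperature of a switch is (a - b)/2.
Temperature = (Left option - Right option) / 2
= (42 - (-45)) / 2
= 87 / 2
= 87/2

87/2


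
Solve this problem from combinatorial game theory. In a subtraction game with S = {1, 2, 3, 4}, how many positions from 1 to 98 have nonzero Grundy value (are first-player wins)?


Subtraction set S = {1, 2, 3, 4}, so G(n) = n mod 5.
G(n) = 0 when n is a multiple of 5.
Multiples of 5 in [1, 98]: 19
N-positions (nonzero Grundy) = 98 - 19 = 79

79


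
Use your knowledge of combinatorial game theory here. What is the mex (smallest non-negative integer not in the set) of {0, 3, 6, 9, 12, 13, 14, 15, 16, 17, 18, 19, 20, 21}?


Set = {0, 3, 6, 9, 12, 13, 14, 15, 16, 17, 18, 19, 20, 21}
0 is in the set.
1 is NOT in the set. This is the mex.
mex = 1

1


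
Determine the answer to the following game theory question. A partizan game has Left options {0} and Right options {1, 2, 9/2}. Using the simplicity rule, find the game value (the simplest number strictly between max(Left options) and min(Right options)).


Left options: {0}, max = 0
Right options: {1, 2, 9/2}, min = 1
All options are numbers and max(Left) < min(Right), so by the simplicity theorem the value is the simplest (earliest-born) number strictly between 0 and 1.
No integer lies strictly between 0 and 1, so the value is the dyadic rational m/2^k in the interval with the smallest k (then m odd); search k = 1, 2, ...:
Denominator 2: 1/2 lies strictly between 0 and 1 -- found.
The simplest number in the interval is 1/2.
Game value = 1/2

1/2


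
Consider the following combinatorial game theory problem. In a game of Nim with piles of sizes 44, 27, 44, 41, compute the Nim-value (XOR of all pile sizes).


We need the XOR (exclusive or) of all pile sizes.
After XOR-ing pile 1 (size 44): 0 XOR 44 = 44
After XOR-ing pile 2 (size 27): 44 XOR 27 = 55
After XOR-ing pile 3 (size 44): 55 XOR 44 = 27
After XOR-ing pile 4 (size 41): 27 XOR 41 = 50
The Nim-value of this position is 50.

50


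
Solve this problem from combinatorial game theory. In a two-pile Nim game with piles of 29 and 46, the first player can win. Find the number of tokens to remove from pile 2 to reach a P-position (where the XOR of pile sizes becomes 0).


Piles: 29 and 46
Current XOR: 29 XOR 46 = 51 (non-zero, so this is an N-position).
To make the XOR zero, we need to find a move that balances the piles.
For pile 2 (size 46): target = 46 XOR 51 = 29
We reduce pile 2 from 46 to 29.
Tokens removed: 46 - 29 = 17
Verification: 29 XOR 29 = 0

17


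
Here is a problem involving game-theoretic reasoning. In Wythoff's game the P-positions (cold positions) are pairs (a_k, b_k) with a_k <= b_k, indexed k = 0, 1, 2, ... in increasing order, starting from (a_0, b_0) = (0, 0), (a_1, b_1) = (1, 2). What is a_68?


By Wythoff's theorem, a_k = floor(k * phi) and b_k = floor(k * phi^2) = a_k + k, where phi = (1 + sqrt(5))/2 is the golden ratio.
phi = (1 + sqrt(5))/2 = 1.618034
k = 68
k * phi = 68 * 1.618034 = 110.026311
a_68 = floor(k * phi) = 110

110


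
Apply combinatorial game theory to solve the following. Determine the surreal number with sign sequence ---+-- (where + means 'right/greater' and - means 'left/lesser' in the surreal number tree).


Sign expansion: ---+--
Rule: track bounds (lo, hi), initially (-inf, +inf). On '+', the current value becomes lo and we move to the simplest number in (value, hi): value + 1 if hi = +inf, otherwise the midpoint (value + hi)/2. On '-', the current value becomes hi and we move to value - 1 if lo = -inf, otherwise the midpoint (lo + value)/2.
Start at 0.
Step 1: sign = -, move left. Bounds: (-inf, 0). Value = -1
Step 2: sign = -, move left. Bounds: (-inf, -1). Value = -2
Step 3: sign = -, move left. Bounds: (-inf, -2). Value = -3
Step 4: sign = +, move right. Bounds: (-3, -2). Value = -5/2
Step 5: sign = -, move left. Bounds: (-3, -5/2). Value = -11/4
Step 6: sign = -, move left. Bounds: (-3, -11/4). Value = -23/8
The surreal number with sign expansion ---+-- is -23/8.

-23/8


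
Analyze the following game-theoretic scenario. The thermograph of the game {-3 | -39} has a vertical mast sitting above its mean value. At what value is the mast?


Game = {-3 | -39}, a switch {a | b} with numbers a > b.
Its thermograph has left wall a - t and right wall b + t, which meet at t = (a - b)/2, where both equal (a + b)/2. So the mast (mean value) is at (a + b)/2.
Mean = (-3 + (-39))/2 = -42/2 = -21

-21


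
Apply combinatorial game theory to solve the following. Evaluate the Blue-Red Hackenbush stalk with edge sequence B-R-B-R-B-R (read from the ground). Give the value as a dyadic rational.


Edges (from ground): B-R-B-R-B-R
By Berlekamp's sign-expansion rule, a Blue-Red Hackenbush stalk has the value of the surreal number whose sign sequence is the edge sequence with B -> + and R -> -.
Sign sequence: +-+-+-
Trace the sign expansion in the surreal number tree, starting from 0:
Edge 1: B (sign +) -> bounds (0, +inf), value = 1
Edge 2: R (sign -) -> bounds (0, 1), value = 1/2
Edge 3: B (sign +) -> bounds (1/2, 1), value = 3/4
Edge 4: R (sign -) -> bounds (1/2, 3/4), value = 5/8
Edge 5: B (sign +) -> bounds (5/8, 3/4), value = 11/16
Edge 6: R (sign -) -> bounds (5/8, 11/16), value = 21/32
Game value = 21/32

21/32


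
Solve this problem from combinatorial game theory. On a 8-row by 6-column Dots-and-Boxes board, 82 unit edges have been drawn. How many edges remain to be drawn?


Grid: 8 x 6 boxes, i.e. 9 rows and 7 columns of dots.
Horizontal edges: (rows + 1) * cols = 9 * 6 = 54
Vertical edges: rows * (cols + 1) = 8 * 7 = 56
Total edges: 54 + 56 = 110
Edges drawn: 82
Remaining: 110 - 82 = 28

28


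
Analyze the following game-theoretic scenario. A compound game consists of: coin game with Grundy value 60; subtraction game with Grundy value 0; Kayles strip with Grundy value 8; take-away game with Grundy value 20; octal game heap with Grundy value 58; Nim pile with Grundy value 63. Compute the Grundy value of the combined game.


By the Sprague-Grundy theorem, the Grundy value of a sum of games is the XOR of individual Grundy values.
coin game: Grundy value = 60. Running XOR: 0 XOR 60 = 60
subtraction game: Grundy value = 0. Running XOR: 60 XOR 0 = 60
Kayles strip: Grundy value = 8. Running XOR: 60 XOR 8 = 52
take-away game: Grundy value = 20. Running XOR: 52 XOR 20 = 32
octal game heap: Grundy value = 58. Running XOR: 32 XOR 58 = 26
Nim pile: Grundy value = 63. Running XOR: 26 XOR 63 = 37
The combined Grundy value is 37.

37


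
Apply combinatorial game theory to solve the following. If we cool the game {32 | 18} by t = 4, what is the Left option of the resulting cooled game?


Original game: {32 | 18} (a switch {a | b} with a > b).
Cooling by t (for t below the temperature (a - b)/2 = 7) taxes each move by t: {a | b} cooled by t is {a - t | b + t}.
Cooling amount: t = 4
Cooled Left option: 32 - 4 = 28
Cooled Right option: 18 + 4 = 22
Cooled game: {28 | 22}
Left option = 28

28


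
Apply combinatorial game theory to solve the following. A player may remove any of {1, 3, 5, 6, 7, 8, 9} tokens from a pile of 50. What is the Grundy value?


The subtraction set is S = {1, 3, 5, 6, 7, 8, 9}.
G(k) = mex{ G(k - s) : s in S, s <= k }. We compute iteratively: G(0) = 0.
G(1) = mex({0}) = 1
G(2) = mex({1}) = 0
G(3) = mex({0}) = 1
G(4) = mex({1}) = 0
G(5) = mex({0}) = 1
G(6) = mex({0, 1}) = 2
G(7) = mex({0, 1, 2}) = 3
G(8) = mex({0, 1, 3}) = 2
G(9) = mex({0, 1, 2}) = 3
G(10) = mex({0, 1, 3}) = 2
G(11) = mex({0, 1, 2}) = 3
G(12) = mex({0, 1, 2, 3}) = 4
G(13) = mex({0, 1, 2, 3, 4}) = 5
G(14) = mex({1, 2, 3, 5}) = 0
G(15) = mex({0, 2, 3, 4}) = 1
G(16) = mex({1, 2, 3, 5}) = 0
G(17) = mex({0, 2, 3, 4}) = 1
G(18) = mex({1, 2, 3, 4, 5}) = 0
G(19) = mex({0, 2, 3, 4, 5}) = 1
G(20) = mex({0, 1, 3, 4, 5}) = 2
G(21) = mex({0, 1, 2, 4, 5}) = 3
G(22) = mex({0, 1, 3, 5}) = 2
Observe that G(14)..G(22) = 0, 1, 0, 1, 0, 1, 2, 3, 2 repeats G(0)..G(8) = 0, 1, 0, 1, 0, 1, 2, 3, 2.
For k >= max(S) = 9, G(k) is determined by the previous 9 values G(k-9)..G(k-1); a window of 9 consecutive values has recurred shifted by 14, so by induction G(k + 14) = G(k) for all k >= 0: the sequence is periodic from the start with period 14.
One period: G(0..13) = 0, 1, 0, 1, 0, 1, 2, 3, 2, 3, 2, 3, 4, 5.
50 mod 14 = 8, so G(50) = G(8) = 2.

2


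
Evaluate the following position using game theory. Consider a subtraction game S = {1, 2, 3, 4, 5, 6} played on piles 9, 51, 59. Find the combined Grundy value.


Subtraction set: {1, 2, 3, 4, 5, 6}
For this subtraction set, G(n) = n mod 7 (period = max + 1 = 7).
Pile 1 (size 9): G(9) = 9 mod 7 = 2
Pile 2 (size 51): G(51) = 51 mod 7 = 2
Pile 3 (size 59): G(59) = 59 mod 7 = 3
Total Grundy value = XOR of all: 2 XOR 2 XOR 3 = 3

3


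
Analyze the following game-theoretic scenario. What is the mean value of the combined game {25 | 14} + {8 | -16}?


G1 = {25 | 14}, G2 = {8 | -16}
Each is a switch {a | b} with numbers a > b; its mean value is (a + b)/2, and mean value is additive over game sums: m(G1 + G2) = m(G1) + m(G2).
Mean of G1 = (25 + (14))/2 = 39/2 = 39/2
Mean of G2 = (8 + (-16))/2 = -8/2 = -4
Mean of G1 + G2 = 39/2 + -4 = 31/2

31/2


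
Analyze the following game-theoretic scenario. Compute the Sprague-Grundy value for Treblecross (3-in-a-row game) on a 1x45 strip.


Treblecross: place X on empty cells; 3-in-a-row wins.
Playing within two cells of an existing X lets the opponent win at once, so sensible play treats the cells i-2..i+2 around each X as dead. The player left with no safe cell loses, so this is a normal-play take-away game on strips of safe cells.
Placing X at cell i (0-indexed) of a strip of k safe cells leaves independent strips of sizes max(0, i-2) and max(0, k-i-3). Hence G(k) = mex{ G(max(0,i-2)) XOR G(max(0,k-i-3)) : 0 <= i < k }, with G(0) = 0.
G(1): splits (0,0):0^0=0 -> mex({0}) = 1
G(2): splits (0,0):0^0=0 -> mex({0}) = 1
G(3): splits (0,0):0^0=0 -> mex({0}) = 1
G(4): splits (0,1):0^1=1 (0,0):0^0=0 -> mex({0, 1}) = 2
G(5): splits (0,2):0^1=1 (0,1):0^1=1 (0,0):0^0=0 -> mex({0, 1}) = 2
G(6) = mex({1}) = 0
G(7) = mex({0, 1, 2}) = 3
G(8) = mex({0, 1, 2}) = 3
G(9) = mex({0, 2}) = 1
G(10) = mex({0, 2, 3}) = 1
G(11) = mex({0, 3}) = 1
G(12) = mex({1, 3}) = 0
G(13) = mex({0, 1, 2, 3}) = 4
G(14) = mex({0, 1, 2}) = 3
G(15) = mex({0, 1, 2}) = 3
G(16) = mex({0, 1, 2, 4}) = 3
G(17) = mex({0, 1, 3, 4}) = 2
G(18) = mex({0, 1, 3, 4}) = 2
G(19) = mex({0, 1, 3, 5}) = 2
G(20) = mex({0, 1, 2, 3, 5}) = 4
G(21) = mex({0, 1, 2, 3, 5}) = 4
G(22) = mex({1, 2, 6}) = 0
G(23) = mex({0, 1, 2, 3, 4, 6}) = 5
G(24) = mex({0, 1, 2, 3, 4}) = 5
G(25) = mex({0, 1, 3, 4, 7}) = 2
G(26) = mex({0, 1, 3, 4, 5, 7}) = 2
G(27) = mex({0, 1, 3, 5}) = 2
G(28) = mex({0, 1, 2, 5}) = 3
G(29) = mex({0, 1, 2, 4, 5, 6}) = 3
G(30) = mex({1, 2, 4, 6}) = 0
G(31) = mex({0, 1, 2, 3, 4, 6}) = 5
G(32) = mex({1, 2, 3, 4, 7}) = 0
G(33) = mex({0, 3, 7}) = 1
G(34) = mex({0, 2, 3, 5, 7}) = 1
G(35) = mex({0, 2, 3, 5, 6}) = 1
G(36) = mex({0, 1, 2, 5, 6}) = 3
G(37) = mex({0, 1, 2, 4, 5, 6}) = 3
G(38) = mex({0, 1, 2, 4}) = 3
G(39) = mex({0, 1, 2, 3, 4, 7}) = 5
G(40) = mex({0, 1, 2, 3, 4, 5, 7}) = 6
G(41) = mex({0, 1, 2, 3, 5, 7}) = 4
G(42) = mex({0, 1, 2, 3, 5, 6, 7}) = 4
G(43) = mex({0, 2, 3, 5, 6}) = 1
G(44) = mex({1, 2, 3, 4, 5, 6}) = 0
G(45) = mex({0, 1, 2, 3, 4, 6, 7}) = 5
Therefore G(45) = 5.

5


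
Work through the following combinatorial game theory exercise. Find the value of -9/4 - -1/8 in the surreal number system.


x = -9/4, y = -1/8
Converting to common denominator: 8
x = -18/8, y = -1/8
x - y = -9/4 - -1/8 = -17/8

-17/8


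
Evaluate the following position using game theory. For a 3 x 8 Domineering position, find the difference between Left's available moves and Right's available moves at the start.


Board is 3 x 8 (rows x cols).
Left (vertical) placements: (rows-1) * cols = 2 * 8 = 16
Right (horizontal) placements: rows * (cols-1) = 3 * 7 = 21
Advantage = Left - Right = 16 - 21 = -5

-5


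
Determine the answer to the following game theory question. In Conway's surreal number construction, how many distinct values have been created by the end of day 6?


Day 0: {|} = 0 is born. Count = 1.
Day n: the number of surreal numbers born by day n is 2^(n+1) - 1.
By day 0: 2^1 - 1 = 1
By day 1: 2^2 - 1 = 3
By day 2: 2^3 - 1 = 7
By day 3: 2^4 - 1 = 15
By day 4: 2^5 - 1 = 31
By day 5: 2^6 - 1 = 63
By day 6: 2^7 - 1 = 127
By day 6: 127 surreal numbers.

127


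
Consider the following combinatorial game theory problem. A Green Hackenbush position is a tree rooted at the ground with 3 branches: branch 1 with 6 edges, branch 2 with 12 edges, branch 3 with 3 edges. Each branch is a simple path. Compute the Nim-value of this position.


The tree has 3 branches from the ground vertex.
In Green Hackenbush, the Nim-value of a simple path of length k is k.
Branch 1: length 6, Nim-value = 6
Branch 2: length 12, Nim-value = 12
Branch 3: length 3, Nim-value = 3
Total Nim-value = XOR of all branch values:
0 XOR 6 = 6
6 XOR 12 = 10
10 XOR 3 = 9
Nim-value of the tree = 9

9


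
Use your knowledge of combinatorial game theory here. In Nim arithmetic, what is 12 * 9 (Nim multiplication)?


Nim multiplication is bilinear over XOR: (u XOR v) * w = (u*w) XOR (v*w).
So we split each operand into its bit components and XOR the pairwise Nim products.
12 = 4 + 8 (as XOR of powers of 2).
9 = 1 + 8 (as XOR of powers of 2).
Using the standard Nim-product table on single bits:
  2*2 = 3,   2*4 = 8,   2*8 = 12,
  4*4 = 6,   4*8 = 11,  8*8 = 13,
and  1*x = x (identity), k*l = l*k (commutative).
Pairwise Nim products:
  4 * 1 = 4
  4 * 8 = 11
  8 * 1 = 8
  8 * 8 = 13
XOR them: 4 XOR 11 XOR 8 XOR 13 = 10.
Result: 12 * 9 = 10 (in Nim).

10


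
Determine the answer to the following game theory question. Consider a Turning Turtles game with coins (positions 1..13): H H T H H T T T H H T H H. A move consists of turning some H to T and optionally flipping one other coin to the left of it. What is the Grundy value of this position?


Coins: H H T H H T T T H H T H H
Key fact: a single head at position k behaves exactly like a Nim heap of size k (turning it to T and optionally flipping a coin at j < k corresponds to moving the heap from k to j, or to 0), and heads combine as a disjunctive sum (two heads at the same place would cancel, matching j XOR j = 0). So the Nim-value is the XOR of the 1-indexed positions of the heads.
Face-up positions (1-indexed): [1, 2, 4, 5, 9, 10, 12, 13]
XOR 0 with 1: 0 XOR 1 = 1
XOR 1 with 2: 1 XOR 2 = 3
XOR 3 with 4: 3 XOR 4 = 7
XOR 7 with 5: 7 XOR 5 = 2
XOR 2 with 9: 2 XOR 9 = 11
XOR 11 with 10: 11 XOR 10 = 1
XOR 1 with 12: 1 XOR 12 = 13
XOR 13 with 13: 13 XOR 13 = 0
Nim-value = 0

0


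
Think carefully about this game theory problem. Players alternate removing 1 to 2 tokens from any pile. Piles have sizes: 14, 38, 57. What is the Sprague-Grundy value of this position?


Subtraction set: {1, 2}
For this subtraction set, G(n) = n mod 3 (period = max + 1 = 3).
Pile 1 (size 14): G(14) = 14 mod 3 = 2
Pile 2 (size 38): G(38) = 38 mod 3 = 2
Pile 3 (size 57): G(57) = 57 mod 3 = 0
Total Grundy value = XOR of all: 2 XOR 2 XOR 0 = 0

0


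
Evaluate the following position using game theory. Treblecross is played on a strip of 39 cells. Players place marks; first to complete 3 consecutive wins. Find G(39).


Treblecross: place X on empty cells; 3-in-a-row wins.
Playing within two cells of an existing X lets the opponent win at once, so sensible play treats the cells i-2..i+2 around each X as dead. The player left with no safe cell loses, so this is a normal-play take-away game on strips of safe cells.
Placing X at cell i (0-indexed) of a strip of k safe cells leaves independent strips of sizes max(0, i-2) and max(0, k-i-3). Hence G(k) = mex{ G(max(0,i-2)) XOR G(max(0,k-i-3)) : 0 <= i < k }, with G(0) = 0.
G(1): splits (0,0):0^0=0 -> mex({0}) = 1
G(2): splits (0,0):0^0=0 -> mex({0}) = 1
G(3): splits (0,0):0^0=0 -> mex({0}) = 1
G(4): splits (0,1):0^1=1 (0,0):0^0=0 -> mex({0, 1}) = 2
G(5): splits (0,2):0^1=1 (0,1):0^1=1 (0,0):0^0=0 -> mex({0, 1}) = 2
G(6) = mex({1}) = 0
G(7) = mex({0, 1, 2}) = 3
G(8) = mex({0, 1, 2}) = 3
G(9) = mex({0, 2}) = 1
G(10) = mex({0, 2, 3}) = 1
G(11) = mex({0, 3}) = 1
G(12) = mex({1, 3}) = 0
G(13) = mex({0, 1, 2, 3}) = 4
G(14) = mex({0, 1, 2}) = 3
G(15) = mex({0, 1, 2}) = 3
G(16) = mex({0, 1, 2, 4}) = 3
G(17) = mex({0, 1, 3, 4}) = 2
G(18) = mex({0, 1, 3, 4}) = 2
G(19) = mex({0, 1, 3, 5}) = 2
G(20) = mex({0, 1, 2, 3, 5}) = 4
G(21) = mex({0, 1, 2, 3, 5}) = 4
G(22) = mex({1, 2, 6}) = 0
G(23) = mex({0, 1, 2, 3, 4, 6}) = 5
G(24) = mex({0, 1, 2, 3, 4}) = 5
G(25) = mex({0, 1, 3, 4, 7}) = 2
G(26) = mex({0, 1, 3, 4, 5, 7}) = 2
G(27) = mex({0, 1, 3, 5}) = 2
G(28) = mex({0, 1, 2, 5}) = 3
G(29) = mex({0, 1, 2, 4, 5, 6}) = 3
G(30) = mex({1, 2, 4, 6}) = 0
G(31) = mex({0, 1, 2, 3, 4, 6}) = 5
G(32) = mex({1, 2, 3, 4, 7}) = 0
G(33) = mex({0, 3, 7}) = 1
G(34) = mex({0, 2, 3, 5, 7}) = 1
G(35) = mex({0, 2, 3, 5, 6}) = 1
G(36) = mex({0, 1, 2, 5, 6}) = 3
G(37) = mex({0, 1, 2, 4, 5, 6}) = 3
G(38) = mex({0, 1, 2, 4}) = 3
G(39) = mex({0, 1, 2, 3, 4, 7}) = 5
Therefore G(39) = 5.

5


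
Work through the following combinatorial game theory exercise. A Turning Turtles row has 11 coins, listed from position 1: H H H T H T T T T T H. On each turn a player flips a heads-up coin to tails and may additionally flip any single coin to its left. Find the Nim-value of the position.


Coins: H H H T H T T T T T H
Key fact: a single head at position k behaves exactly like a Nim heap of size k (turning it to T and optionally flipping a coin at j < k corresponds to moving the heap from k to j, or to 0), and heads combine as a disjunctive sum (two heads at the same place would cancel, matching j XOR j = 0). So the Nim-value is the XOR of the 1-indexed positions of the heads.
Face-up positions (1-indexed): [1, 2, 3, 5, 11]
XOR 0 with 1: 0 XOR 1 = 1
XOR 1 with 2: 1 XOR 2 = 3
XOR 3 with 3: 3 XOR 3 = 0
XOR 0 with 5: 0 XOR 5 = 5
XOR 5 with 11: 5 XOR 11 = 14
Nim-value = 14

14


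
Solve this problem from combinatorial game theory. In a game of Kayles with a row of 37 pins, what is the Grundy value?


Kayles: a move removes 1 or 2 adjacent pins from a contiguous row.
Removing pins from a row of k leaves two independent rows (a, b) with a + b = k - 1 (one pin) or a + b = k - 2 (two pins); an end removal gives a = 0.
By Sprague-Grundy, G(k) = mex{ G(a) XOR G(b) } over all these splits. G(0) = 0.
G(1): splits (0,0):0^0=0 -> mex({0}) = 1
G(2): splits (0,1):0^1=1 (0,0):0^0=0 -> mex({0, 1}) = 2
G(3): splits (0,2):0^2=2 (1,1):1^1=0 (0,1):0^1=1 -> mex({0, 1, 2}) = 3
G(4): splits (0,3):0^3=3 (1,2):1^2=3 (0,2):0^2=2 (1,1):1^1=0 -> mex({0, 2, 3}) = 1
G(5): splits (0,4):0^1=1 (1,3):1^3=2 (2,2):2^2=0 (0,3):0^3=3 (1,2):1^2=3 -> mex({0, 1, 2, 3}) = 4
G(6) = mex({0, 1, 2, 4}) = 3
G(7) = mex({0, 1, 3, 4, 5}) = 2
G(8) = mex({0, 2, 3, 5, 6}) = 1
G(9) = mex({0, 1, 2, 3, 6, 7}) = 4
G(10) = mex({0, 1, 3, 4, 5, 7}) = 2
G(11) = mex({0, 1, 2, 3, 4, 5}) = 6
G(12) = mex({0, 1, 2, 3, 5, 6, 7}) = 4
G(13) = mex({0, 2, 3, 4, 6, 7}) = 1
G(14) = mex({0, 1, 4, 5, 6, 7}) = 2
G(15) = mex({0, 1, 2, 3, 4, 5, 6}) = 7
G(16) = mex({0, 2, 3, 5, 6, 7}) = 1
G(17) = mex({0, 1, 2, 3, 5, 6, 7}) = 4
G(18) = mex({0, 1, 2, 4, 5, 6}) = 3
G(19) = mex({0, 1, 3, 4, 5, 7}) = 2
G(20) = mex({0, 2, 3, 4, 5, 6, 7}) = 1
G(21) = mex({0, 1, 2, 3, 5, 6, 7}) = 4
G(22) = mex({0, 1, 2, 3, 4, 5, 7}) = 6
G(23) = mex({0, 1, 2, 3, 4, 5, 6}) = 7
G(24) = mex({0, 1, 2, 3, 5, 6, 7}) = 4
G(25) = mex({0, 2, 3, 4, 6, 7}) = 1
G(26) = mex({0, 1, 3, 4, 5, 6, 7}) = 2
G(27) = mex({0, 1, 2, 3, 4, 5, 6, 7}) = 8
G(28) = mex({0, 1, 2, 3, 4, 6, 7, 8}) = 5
G(29) = mex({0, 1, 2, 3, 5, 6, 7, 8, 9}) = 4
G(30) = mex({0, 1, 2, 3, 4, 5, 6, 9, 10}) = 7
G(31) = mex({0, 1, 3, 4, 5, 7, 10, 11}) = 2
G(32) = mex({0, 2, 3, 4, 5, 6, 7, 9, 11}) = 1
G(33) = mex({0, 1, 2, 3, 4, 5, 6, 7, 9, 12}) = 8
G(34) = mex({0, 1, 2, 3, 4, 5, 7, 8, 11, 12}) = 6
G(35) = mex({0, 1, 2, 3, 4, 5, 6, 8, 9, 10, 11}) = 7
G(36) = mex({0, 1, 2, 3, 5, 6, 7, 9, 10}) = 4
G(37) = mex({0, 2, 3, 4, 6, 7, 9, 10, 11, 12}) = 1
Therefore G(37) = 1.

1


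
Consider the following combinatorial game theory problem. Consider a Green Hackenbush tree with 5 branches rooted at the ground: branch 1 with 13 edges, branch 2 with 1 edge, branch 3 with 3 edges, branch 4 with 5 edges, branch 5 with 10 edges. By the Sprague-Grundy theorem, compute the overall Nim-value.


The tree has 5 branches from the ground vertex.
In Green Hackenbush, the Nim-value of a simple path of length k is k.
Branch 1: length 13, Nim-value = 13
Branch 2: length 1, Nim-value = 1
Branch 3: length 3, Nim-value = 3
Branch 4: length 5, Nim-value = 5
Branch 5: length 10, Nim-value = 10
Total Nim-value = XOR of all branch values:
0 XOR 13 = 13
13 XOR 1 = 12
12 XOR 3 = 15
15 XOR 5 = 10
10 XOR 10 = 0
Nim-value of the tree = 0

0


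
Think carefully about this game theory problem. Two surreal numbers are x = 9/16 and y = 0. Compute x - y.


x = 9/16, y = 0
Converting to common denominator: 16
x = 9/16, y = 0/16
x - y = 9/16 - 0 = 9/16

9/16


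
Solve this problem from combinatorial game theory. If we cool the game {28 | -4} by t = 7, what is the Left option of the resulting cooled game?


Original game: {28 | -4} (a switch {a | b} with a > b).
Cooling by t (for t below the temperature (a - b)/2 = 16) taxes each move by t: {a | b} cooled by t is {a - t | b + t}.
Cooling amount: t = 7
Cooled Left option: 28 - 7 = 21
Cooled Right option: -4 + 7 = 3
Cooled game: {21 | 3}
Left option = 21

21
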